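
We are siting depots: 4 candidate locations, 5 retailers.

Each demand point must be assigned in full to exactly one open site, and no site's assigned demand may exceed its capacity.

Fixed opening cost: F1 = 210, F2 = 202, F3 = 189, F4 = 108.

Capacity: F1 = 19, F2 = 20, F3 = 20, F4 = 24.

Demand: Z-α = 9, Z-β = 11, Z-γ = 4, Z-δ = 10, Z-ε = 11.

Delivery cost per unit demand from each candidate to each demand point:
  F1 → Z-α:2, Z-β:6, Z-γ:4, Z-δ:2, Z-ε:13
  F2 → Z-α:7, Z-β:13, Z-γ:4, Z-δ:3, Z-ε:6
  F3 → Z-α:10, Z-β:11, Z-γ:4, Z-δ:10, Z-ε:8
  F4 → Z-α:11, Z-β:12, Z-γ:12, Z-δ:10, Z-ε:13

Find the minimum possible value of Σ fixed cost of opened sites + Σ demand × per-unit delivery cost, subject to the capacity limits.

Open {F1, F2, F4}; cheapest assignment that respects the capacities:
  F1 (cap 19, load 19): Z-α, Z-δ — cost 9×2 + 10×2 = 38
  F2 (cap 20, load 15): Z-γ, Z-ε — cost 4×4 + 11×6 = 82
  F4 (cap 24, load 11): Z-β — cost 11×12 = 132
  Shipping 252, fixed 520 → total 772.
  Any other capacity-feasible assignment to {F1, F2, F4} ships for at least 252.
Compare {F1, F3, F4}: its best feasible assignment gives total 781.
Compare {F2, F3, F4}: its best feasible assignment gives total 828.
Every other set of open sites that can feasibly serve all demand totals ≥ 781 even under its best assignment. Minimum: 772.

772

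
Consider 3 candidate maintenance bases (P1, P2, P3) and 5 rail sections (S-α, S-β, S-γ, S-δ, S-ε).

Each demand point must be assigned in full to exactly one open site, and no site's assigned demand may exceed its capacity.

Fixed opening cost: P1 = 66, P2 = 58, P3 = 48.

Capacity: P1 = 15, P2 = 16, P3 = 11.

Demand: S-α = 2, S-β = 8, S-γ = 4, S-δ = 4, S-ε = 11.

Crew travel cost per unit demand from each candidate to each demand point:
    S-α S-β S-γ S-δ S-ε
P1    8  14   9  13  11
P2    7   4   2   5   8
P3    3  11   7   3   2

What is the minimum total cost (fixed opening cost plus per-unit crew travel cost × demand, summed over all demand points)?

Open {P1, P2, P3}; cheapest assignment that respects the capacities:
  P1 (cap 15, load 2): S-α — cost 2×8 = 16
  P2 (cap 16, load 16): S-β, S-γ, S-δ — cost 8×4 + 4×2 + 4×5 = 60
  P3 (cap 11, load 11): S-ε — cost 11×2 = 22
  Shipping 98, fixed 172 → total 270.
  Any other capacity-feasible assignment to {P1, P2, P3} ships for at least 98.
Compare {P1, P2}: its best feasible assignment gives total 321.
Every other set of open sites that can feasibly serve all demand totals ≥ 321 even under its best assignment. Minimum: 270.

270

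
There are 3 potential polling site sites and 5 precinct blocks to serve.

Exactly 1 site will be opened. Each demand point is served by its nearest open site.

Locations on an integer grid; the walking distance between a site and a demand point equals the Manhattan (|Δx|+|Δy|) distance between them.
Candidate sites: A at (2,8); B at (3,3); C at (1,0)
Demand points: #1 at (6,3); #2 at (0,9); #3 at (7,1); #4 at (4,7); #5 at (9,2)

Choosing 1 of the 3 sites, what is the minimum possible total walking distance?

Open {B}.
  #1→B 3, #2→B 9, #3→B 6, #4→B 5, #5→B 7  ⇒ total 30.
Compare {A}: total 40.
Compare {C}: total 45.

30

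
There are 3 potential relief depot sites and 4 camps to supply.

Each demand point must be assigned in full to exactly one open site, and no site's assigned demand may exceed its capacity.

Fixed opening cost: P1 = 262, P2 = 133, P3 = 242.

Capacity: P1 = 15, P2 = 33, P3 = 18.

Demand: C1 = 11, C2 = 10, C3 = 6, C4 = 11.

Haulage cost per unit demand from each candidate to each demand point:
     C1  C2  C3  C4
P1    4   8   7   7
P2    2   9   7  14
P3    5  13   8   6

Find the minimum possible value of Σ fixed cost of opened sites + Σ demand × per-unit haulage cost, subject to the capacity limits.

595

Open {P2, P3}; cheapest assignment that respects the capacities:
  P2 (cap 33, load 27): C1, C2, C3 — cost 11×2 + 10×9 + 6×7 = 154
  P3 (cap 18, load 11): C4 — cost 11×6 = 66
  Shipping 220, fixed 375 → total 595.
  Any other capacity-feasible assignment to {P2, P3} ships for at least 220.
Compare {P1, P2}: its best feasible assignment gives total 626.
Compare {P1, P2, P3}: its best feasible assignment gives total 847.
Every other set of open sites that can feasibly serve all demand totals ≥ 626 even under its best assignment. Minimum: 595.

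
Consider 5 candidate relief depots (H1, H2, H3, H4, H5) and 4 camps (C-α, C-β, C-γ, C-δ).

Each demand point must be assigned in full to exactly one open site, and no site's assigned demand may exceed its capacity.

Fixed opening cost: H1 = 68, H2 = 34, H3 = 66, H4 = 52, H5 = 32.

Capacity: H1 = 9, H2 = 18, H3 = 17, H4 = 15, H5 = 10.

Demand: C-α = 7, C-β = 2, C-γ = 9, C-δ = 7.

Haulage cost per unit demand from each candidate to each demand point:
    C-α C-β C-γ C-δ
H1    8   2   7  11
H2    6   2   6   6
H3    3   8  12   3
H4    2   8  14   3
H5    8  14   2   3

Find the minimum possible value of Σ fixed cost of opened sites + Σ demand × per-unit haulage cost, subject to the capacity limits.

Open {H2, H5}; cheapest assignment that respects the capacities:
  H2 (cap 18, load 16): C-α, C-β, C-δ — cost 7×6 + 2×2 + 7×6 = 88
  H5 (cap 10, load 9): C-γ — cost 9×2 = 18
  Shipping 106, fixed 66 → total 172.
  Any other capacity-feasible assignment to {H2, H5} ships for at least 106.
Compare {H3, H5}: its best feasible assignment gives total 174.
Compare {H2, H4, H5}: its best feasible assignment gives total 175.
Every other set of open sites that can feasibly serve all demand totals ≥ 174 even under its best assignment. Minimum: 172.

172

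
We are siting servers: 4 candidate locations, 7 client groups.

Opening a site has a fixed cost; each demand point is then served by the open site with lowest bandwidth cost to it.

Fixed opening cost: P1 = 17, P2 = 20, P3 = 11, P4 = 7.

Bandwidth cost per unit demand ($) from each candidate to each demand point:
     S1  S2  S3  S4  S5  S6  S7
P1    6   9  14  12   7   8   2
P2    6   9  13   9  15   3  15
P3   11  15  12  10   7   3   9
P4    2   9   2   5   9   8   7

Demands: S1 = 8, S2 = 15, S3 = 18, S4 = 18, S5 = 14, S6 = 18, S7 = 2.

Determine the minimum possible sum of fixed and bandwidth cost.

461

Open {P3, P4}: assign each demand point to its cheapest open site.
  S1→P4 8×2=16, S2→P4 15×9=135, S3→P4 18×2=36, S4→P4 18×5=90, S5→P3 14×7=98, S6→P3 18×3=54, S7→P4 2×7=14
  bandwidth cost 443, fixed 18 → total 461.
Compare {P1, P3, P4}: bandwidth cost 433 + fixed 35 = 468.
Compare {P1, P2, P4}: bandwidth cost 433 + fixed 44 = 477.
Compare {P2, P3, P4}: bandwidth cost 443 + fixed 38 = 481.
All other subsets cost ≥ 468. Minimum total cost: 461.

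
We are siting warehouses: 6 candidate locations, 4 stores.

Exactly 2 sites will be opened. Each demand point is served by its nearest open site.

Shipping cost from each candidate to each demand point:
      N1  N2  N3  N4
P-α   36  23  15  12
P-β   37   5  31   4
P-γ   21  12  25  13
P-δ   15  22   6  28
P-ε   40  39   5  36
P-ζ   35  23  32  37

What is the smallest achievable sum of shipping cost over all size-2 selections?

Open {P-β, P-δ}.
  N1→P-δ 15, N2→P-β 5, N3→P-δ 6, N4→P-β 4  ⇒ total 30.
Compare {P-γ, P-δ}: total 46.
Compare {P-β, P-ε}: total 51.
No size-2 selection does better; minimum is 30.

30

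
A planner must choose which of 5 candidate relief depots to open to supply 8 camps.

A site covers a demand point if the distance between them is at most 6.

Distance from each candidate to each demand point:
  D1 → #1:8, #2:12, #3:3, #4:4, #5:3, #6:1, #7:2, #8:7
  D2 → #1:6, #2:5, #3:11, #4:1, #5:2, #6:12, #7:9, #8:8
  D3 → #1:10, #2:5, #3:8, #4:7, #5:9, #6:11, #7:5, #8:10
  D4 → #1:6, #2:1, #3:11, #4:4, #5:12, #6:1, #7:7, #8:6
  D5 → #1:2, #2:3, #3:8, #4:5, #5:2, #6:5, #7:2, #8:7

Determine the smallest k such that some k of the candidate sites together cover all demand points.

2

Coverage sets (demand points within 6 of each site):
  D1: {#3, #4, #5, #6, #7}
  D2: {#1, #2, #4, #5}
  D3: {#2, #7}
  D4: {#1, #2, #4, #6, #8}
  D5: {#1, #2, #4, #5, #6, #7}
No single site covers all 8 demand points.
But {D1, D4} covers everything, so the minimum is 2.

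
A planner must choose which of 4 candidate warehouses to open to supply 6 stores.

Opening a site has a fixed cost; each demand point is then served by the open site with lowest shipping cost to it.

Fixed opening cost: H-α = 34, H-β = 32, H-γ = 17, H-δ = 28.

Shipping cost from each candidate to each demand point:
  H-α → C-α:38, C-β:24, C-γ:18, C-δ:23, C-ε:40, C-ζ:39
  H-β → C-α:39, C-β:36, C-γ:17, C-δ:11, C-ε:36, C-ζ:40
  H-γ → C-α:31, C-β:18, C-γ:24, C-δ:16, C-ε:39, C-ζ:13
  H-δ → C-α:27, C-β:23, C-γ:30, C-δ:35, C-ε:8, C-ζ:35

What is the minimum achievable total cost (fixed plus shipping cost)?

151

Open {H-γ, H-δ}: assign each demand point to its cheapest open site.
  C-α→H-δ 27, C-β→H-γ 18, C-γ→H-γ 24, C-δ→H-γ 16, C-ε→H-δ 8, C-ζ→H-γ 13
  shipping cost 106, fixed 45 → total 151.
Compare {H-γ}: shipping cost 141 + fixed 17 = 158.
Compare {H-β, H-γ, H-δ}: shipping cost 94 + fixed 77 = 171.
Compare {H-β, H-γ}: shipping cost 126 + fixed 49 = 175.
All other subsets cost ≥ 158. Minimum total cost: 151.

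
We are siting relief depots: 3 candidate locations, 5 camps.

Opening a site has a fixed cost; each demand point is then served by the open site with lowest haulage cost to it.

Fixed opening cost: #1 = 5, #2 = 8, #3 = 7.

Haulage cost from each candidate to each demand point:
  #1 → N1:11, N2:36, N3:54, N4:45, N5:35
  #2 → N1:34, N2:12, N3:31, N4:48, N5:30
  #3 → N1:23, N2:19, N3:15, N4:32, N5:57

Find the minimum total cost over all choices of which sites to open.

Open {#1, #2, #3}: assign each demand point to its cheapest open site.
  N1→#1 11, N2→#2 12, N3→#3 15, N4→#3 32, N5→#2 30
  haulage cost 100, fixed 20 → total 120.
Compare {#1, #3}: haulage cost 112 + fixed 12 = 124.
Compare {#2, #3}: haulage cost 112 + fixed 15 = 127.
Compare {#1, #2}: haulage cost 129 + fixed 13 = 142.
All other subsets cost ≥ 124. Minimum total cost: 120.

120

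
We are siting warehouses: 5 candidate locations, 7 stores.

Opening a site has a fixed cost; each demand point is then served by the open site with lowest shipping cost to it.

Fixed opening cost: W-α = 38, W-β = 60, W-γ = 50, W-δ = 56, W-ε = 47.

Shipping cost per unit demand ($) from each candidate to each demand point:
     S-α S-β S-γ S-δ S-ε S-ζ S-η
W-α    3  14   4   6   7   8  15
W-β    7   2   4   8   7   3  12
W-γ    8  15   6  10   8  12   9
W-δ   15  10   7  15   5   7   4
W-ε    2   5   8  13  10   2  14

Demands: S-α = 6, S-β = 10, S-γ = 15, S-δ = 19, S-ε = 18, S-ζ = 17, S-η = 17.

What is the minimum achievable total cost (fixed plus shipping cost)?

Open {W-α, W-δ, W-ε}: assign each demand point to its cheapest open site.
  S-α→W-ε 6×2=12, S-β→W-ε 10×5=50, S-γ→W-α 15×4=60, S-δ→W-α 19×6=114, S-ε→W-δ 18×5=90, S-ζ→W-ε 17×2=34, S-η→W-δ 17×4=68
  shipping cost 428, fixed 141 → total 569.
Compare {W-α, W-β, W-δ}: shipping cost 421 + fixed 154 = 575.
Compare {W-β, W-δ}: shipping cost 483 + fixed 116 = 599.
Compare {W-β, W-δ, W-ε}: shipping cost 436 + fixed 163 = 599.
All other subsets cost ≥ 575. Minimum total cost: 569.

569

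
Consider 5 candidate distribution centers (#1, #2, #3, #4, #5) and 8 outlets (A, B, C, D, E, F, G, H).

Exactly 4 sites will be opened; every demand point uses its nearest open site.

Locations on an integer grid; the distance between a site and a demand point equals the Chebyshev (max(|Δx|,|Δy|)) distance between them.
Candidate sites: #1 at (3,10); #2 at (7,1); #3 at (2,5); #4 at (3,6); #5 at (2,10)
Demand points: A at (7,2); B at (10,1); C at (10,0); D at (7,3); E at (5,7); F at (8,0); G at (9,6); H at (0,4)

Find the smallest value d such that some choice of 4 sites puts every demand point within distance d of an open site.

Open {#1, #2, #3, #4}.
  Farthest demand point is G at distance 5 (to #2); all others are ≤ 5.
With {#1, #2, #3, #5} the worst case is 5.
With {#1, #2, #4, #5} the worst case is 5.
No size-4 selection achieves below 5.

5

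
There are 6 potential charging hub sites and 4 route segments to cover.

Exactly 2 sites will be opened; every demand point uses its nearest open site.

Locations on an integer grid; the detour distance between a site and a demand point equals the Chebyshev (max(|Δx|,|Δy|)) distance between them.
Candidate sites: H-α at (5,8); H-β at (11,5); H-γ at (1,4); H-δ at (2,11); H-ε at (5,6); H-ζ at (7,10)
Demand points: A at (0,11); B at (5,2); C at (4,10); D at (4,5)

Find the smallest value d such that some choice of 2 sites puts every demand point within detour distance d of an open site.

Open {H-γ, H-δ}.
  Farthest demand point is B at detour distance 4 (to H-γ); all others are ≤ 4.
With {H-δ, H-ε} the worst case is 4.
With {H-α, H-γ} the worst case is 5.
No size-2 selection achieves below 4.

4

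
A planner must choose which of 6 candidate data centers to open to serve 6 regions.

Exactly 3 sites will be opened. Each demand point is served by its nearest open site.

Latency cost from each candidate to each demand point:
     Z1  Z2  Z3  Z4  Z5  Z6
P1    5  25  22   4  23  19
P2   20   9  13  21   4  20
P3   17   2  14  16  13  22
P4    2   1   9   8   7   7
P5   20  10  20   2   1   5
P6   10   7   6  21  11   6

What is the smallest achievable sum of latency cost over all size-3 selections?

Open {P4, P5, P6}.
  Z1→P4 2, Z2→P4 1, Z3→P6 6, Z4→P5 2, Z5→P5 1, Z6→P5 5  ⇒ total 17.
Compare {P1, P4, P5}: total 20.
Compare {P2, P4, P5}: total 20.
No size-3 selection does better; minimum is 17.

17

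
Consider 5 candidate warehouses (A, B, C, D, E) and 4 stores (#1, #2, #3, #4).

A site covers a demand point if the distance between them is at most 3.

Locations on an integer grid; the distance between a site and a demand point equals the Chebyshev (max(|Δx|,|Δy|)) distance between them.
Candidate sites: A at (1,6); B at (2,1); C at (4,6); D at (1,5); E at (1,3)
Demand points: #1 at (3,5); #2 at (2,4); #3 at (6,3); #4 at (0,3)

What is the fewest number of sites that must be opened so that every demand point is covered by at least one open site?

Coverage sets (demand points within 3 of each site):
  A: {#1, #2, #4}
  B: {#2, #4}
  C: {#1, #2, #3}
  D: {#1, #2, #4}
  E: {#1, #2, #4}
No single site covers all 4 demand points.
But {A, C} covers everything, so the minimum is 2.

2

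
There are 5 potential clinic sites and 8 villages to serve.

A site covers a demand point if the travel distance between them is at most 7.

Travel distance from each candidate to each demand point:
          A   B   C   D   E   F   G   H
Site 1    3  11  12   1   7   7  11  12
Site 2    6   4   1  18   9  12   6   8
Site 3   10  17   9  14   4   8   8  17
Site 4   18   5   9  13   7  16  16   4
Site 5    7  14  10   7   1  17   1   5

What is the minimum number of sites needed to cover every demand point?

3

Coverage sets (demand points within 7 of each site):
  Site 1: {A, D, E, F}
  Site 2: {A, B, C, G}
  Site 3: {E}
  Site 4: {B, E, H}
  Site 5: {A, D, E, G, H}
No 2 sites suffice: every size-2 union leaves at least one demand point uncovered.
But {Site 1, Site 2, Site 4} covers everything, so the minimum is 3.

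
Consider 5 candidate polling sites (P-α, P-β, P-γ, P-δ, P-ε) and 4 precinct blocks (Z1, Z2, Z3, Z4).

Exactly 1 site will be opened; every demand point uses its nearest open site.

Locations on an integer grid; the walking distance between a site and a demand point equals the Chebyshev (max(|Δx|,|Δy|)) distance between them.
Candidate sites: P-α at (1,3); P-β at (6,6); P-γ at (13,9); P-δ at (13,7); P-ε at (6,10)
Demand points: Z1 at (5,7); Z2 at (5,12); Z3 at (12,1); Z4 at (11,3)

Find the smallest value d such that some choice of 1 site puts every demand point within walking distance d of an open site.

6

Open {P-β}.
  Farthest demand point is Z2 at walking distance 6 (to P-β); all others are ≤ 6.
With {P-γ} the worst case is 8.
With {P-δ} the worst case is 8.
No size-1 selection achieves below 6.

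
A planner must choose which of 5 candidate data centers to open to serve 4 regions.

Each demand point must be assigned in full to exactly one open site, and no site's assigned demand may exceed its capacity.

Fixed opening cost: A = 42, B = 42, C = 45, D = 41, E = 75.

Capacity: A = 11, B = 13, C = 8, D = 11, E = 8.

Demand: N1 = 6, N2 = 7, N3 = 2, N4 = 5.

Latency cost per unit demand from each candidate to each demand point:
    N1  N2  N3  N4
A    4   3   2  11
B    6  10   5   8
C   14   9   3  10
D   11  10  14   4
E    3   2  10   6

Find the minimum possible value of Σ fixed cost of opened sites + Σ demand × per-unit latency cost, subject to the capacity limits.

Open {A, B}; cheapest assignment that respects the capacities:
  A (cap 11, load 9): N2, N3 — cost 7×3 + 2×2 = 25
  B (cap 13, load 11): N1, N4 — cost 6×6 + 5×8 = 76
  Shipping 101, fixed 84 → total 185.
  Any other capacity-feasible assignment to {A, B} ships for at least 101.
Compare {A, D}: its best feasible assignment gives total 194.
Compare {A, B, D}: its best feasible assignment gives total 206.
Every other set of open sites that can feasibly serve all demand totals ≥ 194 even under its best assignment. Minimum: 185.

185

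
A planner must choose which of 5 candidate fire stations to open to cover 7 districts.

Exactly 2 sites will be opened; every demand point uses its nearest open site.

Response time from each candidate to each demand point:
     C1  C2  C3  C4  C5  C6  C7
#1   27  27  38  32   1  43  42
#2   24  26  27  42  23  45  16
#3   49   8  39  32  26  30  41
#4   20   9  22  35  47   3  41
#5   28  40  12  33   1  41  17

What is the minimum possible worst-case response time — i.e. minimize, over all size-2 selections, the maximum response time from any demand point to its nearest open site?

32

Open {#2, #3}.
  Farthest demand point is C4 at response time 32 (to #3); all others are ≤ 32.
With {#3, #5} the worst case is 32.
With {#4, #5} the worst case is 33.
No size-2 selection achieves below 32.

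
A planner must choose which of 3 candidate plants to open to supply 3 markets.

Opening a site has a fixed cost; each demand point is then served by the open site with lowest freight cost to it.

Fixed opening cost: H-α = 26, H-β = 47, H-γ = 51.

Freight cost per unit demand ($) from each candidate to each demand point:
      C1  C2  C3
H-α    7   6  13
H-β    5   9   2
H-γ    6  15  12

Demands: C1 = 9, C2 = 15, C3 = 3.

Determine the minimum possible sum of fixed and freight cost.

214

Open {H-α, H-β}: assign each demand point to its cheapest open site.
  C1→H-β 9×5=45, C2→H-α 15×6=90, C3→H-β 3×2=6
  freight cost 141, fixed 73 → total 214.
Compare {H-α}: freight cost 192 + fixed 26 = 218.
Compare {H-β}: freight cost 186 + fixed 47 = 233.
Compare {H-α, H-γ}: freight cost 180 + fixed 77 = 257.
All other subsets cost ≥ 218. Minimum total cost: 214.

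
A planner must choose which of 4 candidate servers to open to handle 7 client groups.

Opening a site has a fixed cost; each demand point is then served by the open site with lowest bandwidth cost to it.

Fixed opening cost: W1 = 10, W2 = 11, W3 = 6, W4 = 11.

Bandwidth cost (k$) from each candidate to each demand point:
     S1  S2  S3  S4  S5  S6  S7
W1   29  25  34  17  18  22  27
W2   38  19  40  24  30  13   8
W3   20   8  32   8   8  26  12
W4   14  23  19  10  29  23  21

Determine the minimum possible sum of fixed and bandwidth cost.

Open {W2, W3, W4}: assign each demand point to its cheapest open site.
  S1→W4 14, S2→W3 8, S3→W4 19, S4→W3 8, S5→W3 8, S6→W2 13, S7→W2 8
  bandwidth cost 78, fixed 28 → total 106.
Compare {W3, W4}: bandwidth cost 92 + fixed 17 = 109.
Compare {W2, W3}: bandwidth cost 97 + fixed 17 = 114.
Compare {W1, W2, W3, W4}: bandwidth cost 78 + fixed 38 = 116.
All other subsets cost ≥ 109. Minimum total cost: 106.

106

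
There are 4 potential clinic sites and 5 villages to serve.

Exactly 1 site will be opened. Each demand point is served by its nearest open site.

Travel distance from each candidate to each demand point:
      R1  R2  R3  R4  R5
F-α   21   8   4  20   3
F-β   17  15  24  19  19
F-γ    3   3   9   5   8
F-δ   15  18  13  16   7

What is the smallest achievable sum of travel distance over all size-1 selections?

28

Open {F-γ}.
  R1→F-γ 3, R2→F-γ 3, R3→F-γ 9, R4→F-γ 5, R5→F-γ 8  ⇒ total 28.
Compare {F-α}: total 56.
Compare {F-δ}: total 69.
No size-1 selection does better; minimum is 28.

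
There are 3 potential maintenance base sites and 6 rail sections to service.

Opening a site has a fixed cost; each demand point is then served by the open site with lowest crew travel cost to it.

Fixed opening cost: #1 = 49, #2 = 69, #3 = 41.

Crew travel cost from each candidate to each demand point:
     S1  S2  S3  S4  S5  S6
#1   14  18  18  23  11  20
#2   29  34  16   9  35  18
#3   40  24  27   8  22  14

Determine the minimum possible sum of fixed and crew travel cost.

Open {#1}: assign each demand point to its cheapest open site.
  S1→#1 14, S2→#1 18, S3→#1 18, S4→#1 23, S5→#1 11, S6→#1 20
  crew travel cost 104, fixed 49 → total 153.
Compare {#1, #3}: crew travel cost 83 + fixed 90 = 173.
Compare {#3}: crew travel cost 135 + fixed 41 = 176.
Compare {#1, #2}: crew travel cost 86 + fixed 118 = 204.
All other subsets cost ≥ 173. Minimum total cost: 153.

153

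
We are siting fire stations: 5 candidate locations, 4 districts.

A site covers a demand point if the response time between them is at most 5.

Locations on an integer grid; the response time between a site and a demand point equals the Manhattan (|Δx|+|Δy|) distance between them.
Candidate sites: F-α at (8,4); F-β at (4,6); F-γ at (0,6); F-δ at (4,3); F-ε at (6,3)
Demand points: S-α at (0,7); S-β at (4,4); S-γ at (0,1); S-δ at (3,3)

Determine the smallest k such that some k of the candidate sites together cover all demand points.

Coverage sets (demand points within 5 of each site):
  F-α: {S-β}
  F-β: {S-α, S-β, S-δ}
  F-γ: {S-α, S-γ}
  F-δ: {S-β, S-δ}
  F-ε: {S-β, S-δ}
No single site covers all 4 demand points.
But {F-β, F-γ} covers everything, so the minimum is 2.

2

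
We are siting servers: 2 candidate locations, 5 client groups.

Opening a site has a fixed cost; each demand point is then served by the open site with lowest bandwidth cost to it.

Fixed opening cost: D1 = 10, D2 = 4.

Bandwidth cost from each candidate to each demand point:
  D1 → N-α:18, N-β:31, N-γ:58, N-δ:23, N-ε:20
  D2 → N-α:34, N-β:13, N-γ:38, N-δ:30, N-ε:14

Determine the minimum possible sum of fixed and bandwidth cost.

Open {D1, D2}: assign each demand point to its cheapest open site.
  N-α→D1 18, N-β→D2 13, N-γ→D2 38, N-δ→D1 23, N-ε→D2 14
  bandwidth cost 106, fixed 14 → total 120.
Compare {D2}: bandwidth cost 129 + fixed 4 = 133.
Compare {D1}: bandwidth cost 150 + fixed 10 = 160.

120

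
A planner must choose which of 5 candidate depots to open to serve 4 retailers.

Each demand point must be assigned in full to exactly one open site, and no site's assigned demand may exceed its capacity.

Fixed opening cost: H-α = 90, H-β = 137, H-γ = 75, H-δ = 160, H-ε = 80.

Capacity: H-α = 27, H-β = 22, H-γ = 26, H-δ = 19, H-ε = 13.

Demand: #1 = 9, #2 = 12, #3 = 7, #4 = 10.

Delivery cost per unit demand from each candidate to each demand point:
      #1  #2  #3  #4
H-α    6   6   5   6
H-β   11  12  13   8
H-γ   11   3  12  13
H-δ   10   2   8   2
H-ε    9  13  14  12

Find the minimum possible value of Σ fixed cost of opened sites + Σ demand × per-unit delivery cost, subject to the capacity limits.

350

Open {H-α, H-γ}; cheapest assignment that respects the capacities:
  H-α (cap 27, load 26): #1, #3, #4 — cost 9×6 + 7×5 + 10×6 = 149
  H-γ (cap 26, load 12): #2 — cost 12×3 = 36
  Shipping 185, fixed 165 → total 350.
  Any other capacity-feasible assignment to {H-α, H-γ} ships for at least 185.
Compare {H-α, H-δ}: its best feasible assignment gives total 423.
Compare {H-α, H-γ, H-ε}: its best feasible assignment gives total 430.
Every other set of open sites that can feasibly serve all demand totals ≥ 423 even under its best assignment. Minimum: 350.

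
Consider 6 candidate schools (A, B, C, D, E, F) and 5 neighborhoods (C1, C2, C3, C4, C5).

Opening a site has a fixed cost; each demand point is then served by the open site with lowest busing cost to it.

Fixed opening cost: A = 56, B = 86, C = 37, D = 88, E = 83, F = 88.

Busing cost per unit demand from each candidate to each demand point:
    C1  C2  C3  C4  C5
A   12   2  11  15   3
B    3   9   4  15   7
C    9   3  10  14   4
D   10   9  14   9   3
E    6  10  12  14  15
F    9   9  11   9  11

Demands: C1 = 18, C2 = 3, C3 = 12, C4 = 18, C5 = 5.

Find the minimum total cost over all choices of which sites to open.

480

Open {B, D}: assign each demand point to its cheapest open site.
  C1→B 18×3=54, C2→B 3×9=27, C3→B 12×4=48, C4→D 18×9=162, C5→D 5×3=15
  busing cost 306, fixed 174 → total 480.
Compare {B, C, D}: busing cost 288 + fixed 211 = 499.
Compare {B, F}: busing cost 326 + fixed 174 = 500.
Compare {B, C, F}: busing cost 293 + fixed 211 = 504.
All other subsets cost ≥ 499. Minimum total cost: 480.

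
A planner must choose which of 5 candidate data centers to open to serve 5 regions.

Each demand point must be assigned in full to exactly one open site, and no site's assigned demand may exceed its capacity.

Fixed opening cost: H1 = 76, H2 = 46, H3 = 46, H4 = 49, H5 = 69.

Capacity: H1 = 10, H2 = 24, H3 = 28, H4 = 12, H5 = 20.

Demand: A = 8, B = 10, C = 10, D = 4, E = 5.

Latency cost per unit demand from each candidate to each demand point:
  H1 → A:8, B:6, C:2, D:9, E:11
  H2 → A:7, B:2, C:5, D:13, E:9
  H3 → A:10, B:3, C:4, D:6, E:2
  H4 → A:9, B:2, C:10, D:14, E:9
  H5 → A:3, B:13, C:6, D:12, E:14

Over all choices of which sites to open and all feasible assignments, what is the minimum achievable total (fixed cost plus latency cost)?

Open {H2, H3}; cheapest assignment that respects the capacities:
  H2 (cap 24, load 18): A, B — cost 8×7 + 10×2 = 76
  H3 (cap 28, load 19): C, D, E — cost 10×4 + 4×6 + 5×2 = 74
  Shipping 150, fixed 92 → total 242.
  Any other capacity-feasible assignment to {H2, H3} ships for at least 150.
Compare {H3, H5}: its best feasible assignment gives total 263.
Compare {H3, H4}: its best feasible assignment gives total 269.
Every other set of open sites that can feasibly serve all demand totals ≥ 263 even under its best assignment. Minimum: 242.

242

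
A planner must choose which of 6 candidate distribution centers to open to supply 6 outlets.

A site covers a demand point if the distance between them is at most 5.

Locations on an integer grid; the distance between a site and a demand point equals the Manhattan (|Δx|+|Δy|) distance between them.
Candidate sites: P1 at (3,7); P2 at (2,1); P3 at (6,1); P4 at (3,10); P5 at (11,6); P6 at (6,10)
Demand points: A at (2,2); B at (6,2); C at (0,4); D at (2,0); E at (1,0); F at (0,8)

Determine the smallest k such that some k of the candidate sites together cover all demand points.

2

Coverage sets (demand points within 5 of each site):
  P1: {F}
  P2: {A, B, C, D, E}
  P3: {A, B, D}
  P4: {F}
  P5: {}
  P6: {}
No single site covers all 6 demand points.
But {P1, P2} covers everything, so the minimum is 2.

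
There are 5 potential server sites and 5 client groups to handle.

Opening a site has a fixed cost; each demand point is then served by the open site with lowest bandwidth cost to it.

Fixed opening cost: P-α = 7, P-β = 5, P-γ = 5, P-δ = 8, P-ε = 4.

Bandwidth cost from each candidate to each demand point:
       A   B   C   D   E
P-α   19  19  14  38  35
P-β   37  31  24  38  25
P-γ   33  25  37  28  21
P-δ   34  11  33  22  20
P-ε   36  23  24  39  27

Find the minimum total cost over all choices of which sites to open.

Open {P-α, P-δ}: assign each demand point to its cheapest open site.
  A→P-α 19, B→P-δ 11, C→P-α 14, D→P-δ 22, E→P-δ 20
  bandwidth cost 86, fixed 15 → total 101.
Compare {P-α, P-δ, P-ε}: bandwidth cost 86 + fixed 19 = 105.
Compare {P-α, P-β, P-δ}: bandwidth cost 86 + fixed 20 = 106.
Compare {P-α, P-γ, P-δ}: bandwidth cost 86 + fixed 20 = 106.
All other subsets cost ≥ 105. Minimum total cost: 101.

101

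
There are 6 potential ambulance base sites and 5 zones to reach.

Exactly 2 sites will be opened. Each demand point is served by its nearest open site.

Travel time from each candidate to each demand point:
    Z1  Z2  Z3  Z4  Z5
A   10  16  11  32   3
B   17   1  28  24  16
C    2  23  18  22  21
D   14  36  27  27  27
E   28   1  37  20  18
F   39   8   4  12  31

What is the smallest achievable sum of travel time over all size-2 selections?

Open {A, F}.
  Z1→A 10, Z2→F 8, Z3→F 4, Z4→F 12, Z5→A 3  ⇒ total 37.
Compare {A, E}: total 45.
Compare {C, F}: total 47.
No size-2 selection does better; minimum is 37.

37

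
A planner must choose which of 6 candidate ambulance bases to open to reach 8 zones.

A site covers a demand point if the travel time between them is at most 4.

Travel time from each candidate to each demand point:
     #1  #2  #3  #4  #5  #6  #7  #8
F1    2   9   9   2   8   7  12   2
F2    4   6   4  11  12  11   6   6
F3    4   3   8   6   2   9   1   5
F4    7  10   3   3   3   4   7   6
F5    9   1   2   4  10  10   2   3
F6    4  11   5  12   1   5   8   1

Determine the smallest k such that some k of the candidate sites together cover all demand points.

3

Coverage sets (demand points within 4 of each site):
  F1: {#1, #4, #8}
  F2: {#1, #3}
  F3: {#1, #2, #5, #7}
  F4: {#3, #4, #5, #6}
  F5: {#2, #3, #4, #7, #8}
  F6: {#1, #5, #8}
No 2 sites suffice: every size-2 union leaves at least one demand point uncovered.
But {F1, F3, F4} covers everything, so the minimum is 3.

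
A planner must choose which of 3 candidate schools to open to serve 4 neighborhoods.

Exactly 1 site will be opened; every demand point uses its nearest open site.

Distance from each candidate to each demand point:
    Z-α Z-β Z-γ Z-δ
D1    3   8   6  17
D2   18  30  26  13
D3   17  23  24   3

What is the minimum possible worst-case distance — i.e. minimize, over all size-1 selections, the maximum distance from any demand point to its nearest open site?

Open {D1}.
  Farthest demand point is Z-δ at distance 17 (to D1); all others are ≤ 17.
With {D3} the worst case is 24.
With {D2} the worst case is 30.
No size-1 selection achieves below 17.

17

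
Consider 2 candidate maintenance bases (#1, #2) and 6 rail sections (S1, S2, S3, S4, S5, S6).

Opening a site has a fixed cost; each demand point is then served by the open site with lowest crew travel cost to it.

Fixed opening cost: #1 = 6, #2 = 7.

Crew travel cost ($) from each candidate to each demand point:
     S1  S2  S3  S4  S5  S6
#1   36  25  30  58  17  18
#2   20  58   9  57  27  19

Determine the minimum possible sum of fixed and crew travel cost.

Open {#1, #2}: assign each demand point to its cheapest open site.
  S1→#2 20, S2→#1 25, S3→#2 9, S4→#2 57, S5→#1 17, S6→#1 18
  crew travel cost 146, fixed 13 → total 159.
Compare {#1}: crew travel cost 184 + fixed 6 = 190.
Compare {#2}: crew travel cost 190 + fixed 7 = 197.

159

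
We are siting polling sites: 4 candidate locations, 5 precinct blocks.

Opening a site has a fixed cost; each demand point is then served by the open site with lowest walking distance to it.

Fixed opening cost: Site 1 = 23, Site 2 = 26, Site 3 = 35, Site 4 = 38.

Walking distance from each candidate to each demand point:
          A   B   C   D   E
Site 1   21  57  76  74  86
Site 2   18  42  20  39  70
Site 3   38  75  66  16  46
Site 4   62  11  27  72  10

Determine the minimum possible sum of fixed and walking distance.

Open {Site 2, Site 4}: assign each demand point to its cheapest open site.
  A→Site 2 18, B→Site 4 11, C→Site 2 20, D→Site 2 39, E→Site 4 10
  walking distance 98, fixed 64 → total 162.
Compare {Site 2, Site 3, Site 4}: walking distance 75 + fixed 99 = 174.
Compare {Site 3, Site 4}: walking distance 102 + fixed 73 = 175.
Compare {Site 1, Site 3, Site 4}: walking distance 85 + fixed 96 = 181.
All other subsets cost ≥ 174. Minimum total cost: 162.

162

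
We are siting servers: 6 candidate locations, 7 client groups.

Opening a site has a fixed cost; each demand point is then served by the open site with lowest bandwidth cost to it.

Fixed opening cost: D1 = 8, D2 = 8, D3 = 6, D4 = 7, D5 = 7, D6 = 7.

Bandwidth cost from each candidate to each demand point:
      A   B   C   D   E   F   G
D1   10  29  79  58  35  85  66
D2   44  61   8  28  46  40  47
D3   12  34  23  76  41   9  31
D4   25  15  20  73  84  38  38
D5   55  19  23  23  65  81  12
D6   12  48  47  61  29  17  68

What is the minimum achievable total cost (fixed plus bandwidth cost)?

Open {D2, D3, D5, D6}: assign each demand point to its cheapest open site.
  A→D3 12, B→D5 19, C→D2 8, D→D5 23, E→D6 29, F→D3 9, G→D5 12
  bandwidth cost 112, fixed 28 → total 140.
Compare {D2, D5, D6}: bandwidth cost 120 + fixed 22 = 142.
Compare {D2, D3, D4, D5, D6}: bandwidth cost 108 + fixed 35 = 143.
Compare {D2, D3, D5}: bandwidth cost 124 + fixed 21 = 145.
All other subsets cost ≥ 142. Minimum total cost: 140.

140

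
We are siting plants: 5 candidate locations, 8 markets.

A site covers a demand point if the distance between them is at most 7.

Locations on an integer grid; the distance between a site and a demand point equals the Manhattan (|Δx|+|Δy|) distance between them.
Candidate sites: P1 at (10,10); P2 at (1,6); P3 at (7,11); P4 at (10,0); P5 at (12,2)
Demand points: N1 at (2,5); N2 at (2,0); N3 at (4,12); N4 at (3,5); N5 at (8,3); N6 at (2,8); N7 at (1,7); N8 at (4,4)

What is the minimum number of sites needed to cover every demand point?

3

Coverage sets (demand points within 7 of each site):
  P1: {}
  P2: {N1, N2, N4, N6, N7, N8}
  P3: {N3}
  P4: {N5}
  P5: {N5}
No 2 sites suffice: every size-2 union leaves at least one demand point uncovered.
But {P2, P3, P4} covers everything, so the minimum is 3.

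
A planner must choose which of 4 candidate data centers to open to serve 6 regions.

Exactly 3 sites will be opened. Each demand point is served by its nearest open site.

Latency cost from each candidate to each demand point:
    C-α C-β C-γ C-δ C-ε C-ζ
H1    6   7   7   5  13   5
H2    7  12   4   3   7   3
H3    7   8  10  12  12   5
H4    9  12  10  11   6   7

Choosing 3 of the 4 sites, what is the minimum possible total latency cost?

29

Open {H1, H2, H4}.
  C-α→H1 6, C-β→H1 7, C-γ→H2 4, C-δ→H2 3, C-ε→H4 6, C-ζ→H2 3  ⇒ total 29.
Compare {H1, H2, H3}: total 30.
Compare {H2, H3, H4}: total 31.
No size-3 selection does better; minimum is 29.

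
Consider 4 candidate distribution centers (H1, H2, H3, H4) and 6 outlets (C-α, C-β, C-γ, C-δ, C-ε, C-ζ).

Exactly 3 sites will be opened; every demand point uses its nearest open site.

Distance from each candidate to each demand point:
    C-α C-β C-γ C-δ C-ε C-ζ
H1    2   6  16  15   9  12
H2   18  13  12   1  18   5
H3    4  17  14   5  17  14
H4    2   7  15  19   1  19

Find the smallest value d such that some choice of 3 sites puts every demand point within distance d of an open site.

12

Open {H1, H2, H3}.
  Farthest demand point is C-γ at distance 12 (to H2); all others are ≤ 12.
With {H1, H2, H4} the worst case is 12.
With {H2, H3, H4} the worst case is 12.
No size-3 selection achieves below 12.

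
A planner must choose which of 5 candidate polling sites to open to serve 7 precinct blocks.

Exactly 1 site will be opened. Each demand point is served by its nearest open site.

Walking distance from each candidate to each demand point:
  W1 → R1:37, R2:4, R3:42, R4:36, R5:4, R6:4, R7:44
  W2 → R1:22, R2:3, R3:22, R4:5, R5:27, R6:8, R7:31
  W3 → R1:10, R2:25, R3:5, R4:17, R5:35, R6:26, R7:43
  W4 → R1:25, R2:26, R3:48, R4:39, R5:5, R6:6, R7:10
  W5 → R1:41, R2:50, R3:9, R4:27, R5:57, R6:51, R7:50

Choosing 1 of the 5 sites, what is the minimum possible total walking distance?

Open {W2}.
  R1→W2 22, R2→W2 3, R3→W2 22, R4→W2 5, R5→W2 27, R6→W2 8, R7→W2 31  ⇒ total 118.
Compare {W4}: total 159.
Compare {W3}: total 161.
No size-1 selection does better; minimum is 118.

118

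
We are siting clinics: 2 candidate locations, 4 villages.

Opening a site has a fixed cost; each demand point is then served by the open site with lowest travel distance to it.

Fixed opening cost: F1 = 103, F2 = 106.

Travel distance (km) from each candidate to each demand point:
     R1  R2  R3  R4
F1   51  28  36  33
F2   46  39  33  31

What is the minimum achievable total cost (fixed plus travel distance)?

251

Open {F1}: assign each demand point to its cheapest open site.
  R1→F1 51, R2→F1 28, R3→F1 36, R4→F1 33
  travel distance 148, fixed 103 → total 251.
Compare {F2}: travel distance 149 + fixed 106 = 255.
Compare {F1, F2}: travel distance 138 + fixed 209 = 347.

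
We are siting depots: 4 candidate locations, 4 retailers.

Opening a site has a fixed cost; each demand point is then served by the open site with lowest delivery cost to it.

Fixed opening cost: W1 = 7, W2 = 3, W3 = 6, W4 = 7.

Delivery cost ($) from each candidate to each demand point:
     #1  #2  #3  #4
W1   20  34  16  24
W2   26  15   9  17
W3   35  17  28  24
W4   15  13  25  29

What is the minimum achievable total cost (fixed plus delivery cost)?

Open {W2, W4}: assign each demand point to its cheapest open site.
  #1→W4 15, #2→W4 13, #3→W2 9, #4→W2 17
  delivery cost 54, fixed 10 → total 64.
Compare {W2}: delivery cost 67 + fixed 3 = 70.
Compare {W2, W3, W4}: delivery cost 54 + fixed 16 = 70.
Compare {W1, W2}: delivery cost 61 + fixed 10 = 71.
All other subsets cost ≥ 70. Minimum total cost: 64.

64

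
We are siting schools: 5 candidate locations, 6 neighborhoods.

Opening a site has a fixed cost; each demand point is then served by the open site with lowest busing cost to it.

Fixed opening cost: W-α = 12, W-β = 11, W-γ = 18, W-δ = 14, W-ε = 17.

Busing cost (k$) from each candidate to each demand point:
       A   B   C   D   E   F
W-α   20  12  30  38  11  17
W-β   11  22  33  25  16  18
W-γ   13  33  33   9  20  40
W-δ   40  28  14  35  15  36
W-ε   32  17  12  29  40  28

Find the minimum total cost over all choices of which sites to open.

120

Open {W-α, W-γ, W-δ}: assign each demand point to its cheapest open site.
  A→W-γ 13, B→W-α 12, C→W-δ 14, D→W-γ 9, E→W-α 11, F→W-α 17
  busing cost 76, fixed 44 → total 120.
Compare {W-α, W-γ, W-ε}: busing cost 74 + fixed 47 = 121.
Compare {W-α, W-γ}: busing cost 92 + fixed 30 = 122.
Compare {W-β, W-ε}: busing cost 99 + fixed 28 = 127.
All other subsets cost ≥ 121. Minimum total cost: 120.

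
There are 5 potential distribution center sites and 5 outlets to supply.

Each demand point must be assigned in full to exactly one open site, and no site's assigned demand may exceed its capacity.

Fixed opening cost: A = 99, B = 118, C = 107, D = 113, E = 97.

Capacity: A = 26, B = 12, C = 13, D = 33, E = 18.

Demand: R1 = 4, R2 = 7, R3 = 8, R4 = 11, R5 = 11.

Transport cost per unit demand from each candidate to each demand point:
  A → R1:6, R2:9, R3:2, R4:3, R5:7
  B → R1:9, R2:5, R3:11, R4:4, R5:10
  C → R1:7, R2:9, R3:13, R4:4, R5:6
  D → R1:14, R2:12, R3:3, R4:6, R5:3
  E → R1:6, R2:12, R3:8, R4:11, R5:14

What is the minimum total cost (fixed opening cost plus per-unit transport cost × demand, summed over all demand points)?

Open {A, D}; cheapest assignment that respects the capacities:
  A (cap 26, load 22): R1, R2, R4 — cost 4×6 + 7×9 + 11×3 = 120
  D (cap 33, load 19): R3, R5 — cost 8×3 + 11×3 = 57
  Shipping 177, fixed 212 → total 389.
  Any other capacity-feasible assignment to {A, D} ships for at least 177.
Compare {B, D}: its best feasible assignment gives total 425.
Compare {C, D}: its best feasible assignment gives total 434.
Every other set of open sites that can feasibly serve all demand totals ≥ 425 even under its best assignment. Minimum: 389.

389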